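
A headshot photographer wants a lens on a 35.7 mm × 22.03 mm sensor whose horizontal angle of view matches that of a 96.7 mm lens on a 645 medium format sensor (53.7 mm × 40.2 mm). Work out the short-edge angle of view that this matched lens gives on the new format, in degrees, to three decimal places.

Equal horizontal AOV ⇒ f₂ = f₁ · 35.7/53.7 = 96.7 × 0.66480 ≈ 64.2866 mm.
Short-edge AOV on the new format = 2·arctan(22.03 / (2 × 64.2866)) = 2·arctan(0.17134) ≈ 19.4455°.

19.446°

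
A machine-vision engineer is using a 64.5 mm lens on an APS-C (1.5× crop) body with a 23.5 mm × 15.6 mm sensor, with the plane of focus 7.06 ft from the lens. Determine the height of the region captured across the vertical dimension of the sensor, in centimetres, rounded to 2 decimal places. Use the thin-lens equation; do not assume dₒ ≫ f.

50.49 cm

dₒ: 7.06 ft × 304.8 mm/ft = 2151.89 mm.
Similar triangles through the lens centre give W/dₒ = h/dᵢ; with 1/f = 1/dₒ + 1/dᵢ this gives W = h·(dₒ − f)/f.
W = 15.6 mm × (2151.89 − 64.5) / 64.5 = 15.6 × 32.3626 ≈ 504.857 mm = 50.4857 cm.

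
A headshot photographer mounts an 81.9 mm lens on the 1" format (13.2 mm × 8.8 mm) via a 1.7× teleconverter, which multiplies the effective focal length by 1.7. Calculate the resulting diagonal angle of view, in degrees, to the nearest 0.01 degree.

Effective focal length f = 81.9 × 1.7 = 139.23 mm.
Sensor diagonal = √(13.2² + 8.8²) = √251.6800 ≈ 15.8644 mm.
α = 2·arctan(15.864 / (2 × 139.23)) = 2·arctan(0.05697) ≈ 6.5215°.

6.52°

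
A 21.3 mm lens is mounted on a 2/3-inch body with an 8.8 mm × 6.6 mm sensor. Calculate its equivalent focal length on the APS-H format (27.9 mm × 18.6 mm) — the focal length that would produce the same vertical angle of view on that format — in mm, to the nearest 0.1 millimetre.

Equal angle of view means equal height/f ratio, so f₂ = f₁ · (height₂/height₁) = 21.3 × 18.6/6.6.
f₂ = 21.3 × 2.81818 ≈ 60.027 mm.

60.0 mm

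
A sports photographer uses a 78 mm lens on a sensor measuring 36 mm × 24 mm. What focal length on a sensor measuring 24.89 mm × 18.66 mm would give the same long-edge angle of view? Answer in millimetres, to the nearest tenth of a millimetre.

Equal angle of view means equal width/f ratio, so f₂ = f₁ · (width₂/width₁) = 78 × 24.89/36.
f₂ = 78 × 0.69139 ≈ 53.928 mm.

53.9 mm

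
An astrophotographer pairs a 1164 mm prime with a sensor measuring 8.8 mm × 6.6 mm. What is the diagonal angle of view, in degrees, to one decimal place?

Sensor diagonal = √(8.8² + 6.6²) = √121.0000 ≈ 11.0000 mm.
Angle of view α = 2·arctan(d/2f) with d = 11.0000 mm and f = 1164 mm.
d/2f = 0.00473; arctan(0.00473) ≈ 0.2707°, so α ≈ 0.5415°.

0.5°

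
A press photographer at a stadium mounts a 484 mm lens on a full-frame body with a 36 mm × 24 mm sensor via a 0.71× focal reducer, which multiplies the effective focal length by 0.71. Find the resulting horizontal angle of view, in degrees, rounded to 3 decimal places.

5.997°

Effective focal length f = 484 × 0.71 = 343.64 mm.
α = 2·arctan(36 / (2 × 343.64)) = 2·arctan(0.05238) ≈ 5.9969°.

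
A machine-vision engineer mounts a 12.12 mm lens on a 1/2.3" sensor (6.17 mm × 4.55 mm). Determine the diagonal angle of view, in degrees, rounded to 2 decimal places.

Sensor diagonal = √(6.17² + 4.55²) = √58.7714 ≈ 7.6663 mm.
Angle of view α = 2·arctan(d/2f) with d = 7.6663 mm and f = 12.12 mm.
d/2f = 0.31626; arctan(0.31626) ≈ 17.5503°, so α ≈ 35.1006°.

35.10°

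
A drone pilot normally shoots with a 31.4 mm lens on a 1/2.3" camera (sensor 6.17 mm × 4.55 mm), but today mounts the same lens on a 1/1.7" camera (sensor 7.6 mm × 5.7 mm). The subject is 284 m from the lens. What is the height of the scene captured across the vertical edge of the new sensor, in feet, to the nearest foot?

169 ft

The focal length stays 31.4 mm; the relevant sensor dimension is now h = 5.7 mm. Object distance dₒ = 284 m = 284000 mm.
Thin-lens field height W = h·(dₒ − f)/f = 5.7 × (284000 − 31.4)/31.4 ≈ 51548.440 mm = 51548.440/304.8 ft = 169.122 ft.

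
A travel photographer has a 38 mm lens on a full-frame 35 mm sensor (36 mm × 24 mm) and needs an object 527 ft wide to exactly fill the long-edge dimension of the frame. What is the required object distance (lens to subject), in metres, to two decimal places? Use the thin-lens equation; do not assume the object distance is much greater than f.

169.59 m

W: 527 ft × 304.8 mm/ft = 160629.59 mm.
Magnification m = w/W = dᵢ/dₒ; combined with 1/f = 1/dₒ + 1/dᵢ this gives dₒ = f·(1 + W/w).
dₒ = 38 mm × (1 + 160630/36) = 38 × 4462.9332 ≈ 169591.461 mm = 169.591 m.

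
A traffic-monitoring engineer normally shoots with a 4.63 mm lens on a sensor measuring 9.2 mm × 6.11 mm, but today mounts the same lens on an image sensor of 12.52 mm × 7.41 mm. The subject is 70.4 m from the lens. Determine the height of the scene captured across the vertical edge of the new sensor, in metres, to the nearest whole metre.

The focal length stays 4.63 mm; the relevant sensor dimension is now h = 7.41 mm. Object distance dₒ = 70.4 m = 70400 mm.
Thin-lens field height W = h·(dₒ − f)/f = 7.41 × (70400 − 4.63)/4.63 ≈ 112663.000 mm = 112.663 m.

113 m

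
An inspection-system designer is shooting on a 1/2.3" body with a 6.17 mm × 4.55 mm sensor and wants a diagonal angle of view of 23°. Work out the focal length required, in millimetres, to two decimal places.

Sensor diagonal = √(6.17² + 4.55²) = √58.7714 ≈ 7.6663 mm.
From α = 2·arctan(d/2f) we get f = d / (2·tan(α/2)).
With d = 7.6663 mm and α/2 = 11.5°, tan(α/2) ≈ 0.20345, so f ≈ 7.6663 / 0.40690 ≈ 18.8404 mm.

18.84 mm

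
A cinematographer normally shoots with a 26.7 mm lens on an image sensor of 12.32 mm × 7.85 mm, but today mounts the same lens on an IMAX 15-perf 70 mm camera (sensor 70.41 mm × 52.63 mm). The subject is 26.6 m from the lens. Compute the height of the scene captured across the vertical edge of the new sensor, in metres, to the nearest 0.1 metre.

52.4 m

The focal length stays 26.7 mm; the relevant sensor dimension is now h = 52.63 mm. Object distance dₒ = 26.6 m = 26600 mm.
Thin-lens field height W = h·(dₒ − f)/f = 52.63 × (26600 − 26.7)/26.7 ≈ 52380.254 mm = 52.3803 m.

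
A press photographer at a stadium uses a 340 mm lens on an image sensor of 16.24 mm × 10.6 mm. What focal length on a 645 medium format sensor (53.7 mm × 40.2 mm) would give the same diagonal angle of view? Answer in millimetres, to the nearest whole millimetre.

Sensor diagonal = √(16.24² + 10.6²) = √376.0976 ≈ 19.3932 mm.
Sensor diagonal = √(53.7² + 40.2²) = √4499.7300 ≈ 67.0800 mm.
Equal angle of view means equal diagonal/f ratio, so f₂ = f₁ · (diagonal₂/diagonal₁) = 340 × 67.0800/19.3932.
f₂ = 340 × 3.45894 ≈ 1176.039 mm.

1176 mm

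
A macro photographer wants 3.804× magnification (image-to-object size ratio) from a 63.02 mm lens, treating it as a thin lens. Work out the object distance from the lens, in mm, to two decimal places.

79.59 mm

With m = dᵢ/dₒ and 1/f = 1/dₒ + 1/dᵢ, substituting dᵢ = m·dₒ gives 1/f = (1 + 1/m)/dₒ, hence dₒ = f·(1 + 1/m).
dₒ = 63.02 × (1 + 1/3.804) = 63.02 × 1.26288 ≈ 79.587 mm.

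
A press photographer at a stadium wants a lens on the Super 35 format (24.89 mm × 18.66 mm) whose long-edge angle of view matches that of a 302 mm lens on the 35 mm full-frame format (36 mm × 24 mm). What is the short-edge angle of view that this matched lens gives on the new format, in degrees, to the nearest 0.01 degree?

5.12°

Equal long-edge AOV ⇒ f₂ = f₁ · 24.89/36 = 302 × 0.69139 ≈ 208.7994 mm.
Short-edge AOV on the new format = 2·arctan(18.66 / (2 × 208.7994)) = 2·arctan(0.04468) ≈ 5.1170°.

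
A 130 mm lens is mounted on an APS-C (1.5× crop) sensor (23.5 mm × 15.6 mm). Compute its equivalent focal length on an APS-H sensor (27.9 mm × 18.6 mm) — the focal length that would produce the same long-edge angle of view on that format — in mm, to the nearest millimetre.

154 mm

Equal angle of view means equal width/f ratio, so f₂ = f₁ · (width₂/width₁) = 130 × 27.9/23.5.
f₂ = 130 × 1.18723 ≈ 154.340 mm.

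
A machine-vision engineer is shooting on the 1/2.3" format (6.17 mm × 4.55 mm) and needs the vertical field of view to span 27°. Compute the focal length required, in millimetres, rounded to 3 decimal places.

9.476 mm

From α = 2·arctan(h/2f) we get f = h / (2·tan(α/2)).
With h = 4.55 mm and α/2 = 13.5°, tan(α/2) ≈ 0.24008, so f ≈ 4.55 / 0.48016 ≈ 9.4761 mm.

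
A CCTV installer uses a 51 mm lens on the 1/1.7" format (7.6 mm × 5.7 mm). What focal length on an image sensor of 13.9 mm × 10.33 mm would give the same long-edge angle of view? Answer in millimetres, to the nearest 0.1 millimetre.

93.3 mm

Equal angle of view means equal width/f ratio, so f₂ = f₁ · (width₂/width₁) = 51 × 13.9/7.6.
f₂ = 51 × 1.82895 ≈ 93.276 mm.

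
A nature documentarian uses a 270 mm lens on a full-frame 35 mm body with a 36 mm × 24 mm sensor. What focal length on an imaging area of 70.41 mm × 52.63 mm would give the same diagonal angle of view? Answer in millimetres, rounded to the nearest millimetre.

Sensor diagonal = √(36² + 24²) = √1872.0000 ≈ 43.2666 mm.
Sensor diagonal = √(70.41² + 52.63²) = √7727.4850 ≈ 87.9061 mm.
Equal angle of view means equal diagonal/f ratio, so f₂ = f₁ · (diagonal₂/diagonal₁) = 270 × 87.9061/43.2666.
f₂ = 270 × 2.03173 ≈ 548.567 mm.

549 mm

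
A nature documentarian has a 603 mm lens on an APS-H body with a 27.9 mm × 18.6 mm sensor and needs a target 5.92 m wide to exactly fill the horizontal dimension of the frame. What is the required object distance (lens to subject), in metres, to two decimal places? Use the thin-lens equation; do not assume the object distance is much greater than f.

128.55 m

W: 5.92 m = 5920 mm.
Magnification m = w/W = dᵢ/dₒ; combined with 1/f = 1/dₒ + 1/dᵢ this gives dₒ = f·(1 + W/w).
dₒ = 603 mm × (1 + 5920/27.9) = 603 × 213.1864 ≈ 128551.387 mm = 128.551 m.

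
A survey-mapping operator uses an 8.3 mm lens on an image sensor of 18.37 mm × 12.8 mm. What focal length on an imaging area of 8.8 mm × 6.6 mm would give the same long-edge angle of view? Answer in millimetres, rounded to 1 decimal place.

4.0 mm

Equal angle of view means equal width/f ratio, so f₂ = f₁ · (width₂/width₁) = 8.3 × 8.8/18.37.
f₂ = 8.3 × 0.47904 ≈ 3.976 mm.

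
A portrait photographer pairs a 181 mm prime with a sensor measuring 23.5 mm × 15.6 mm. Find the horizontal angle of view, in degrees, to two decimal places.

7.43°

Angle of view α = 2·arctan(w/2f) with w = 23.5 mm and f = 181 mm.
w/2f = 0.06492; arctan(0.06492) ≈ 3.7143°, so α ≈ 7.4285°.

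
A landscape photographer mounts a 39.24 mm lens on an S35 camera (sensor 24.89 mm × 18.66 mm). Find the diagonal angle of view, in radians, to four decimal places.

Sensor diagonal = √(24.89² + 18.66²) = √967.7077 ≈ 31.1080 mm.
Angle of view α = 2·arctan(d/2f) with d = 31.1080 mm and f = 39.24 mm.
d/2f = 0.39638; arctan(0.39638) ≈ 0.3774 rad, so α ≈ 0.7548 rad.

0.7548 rad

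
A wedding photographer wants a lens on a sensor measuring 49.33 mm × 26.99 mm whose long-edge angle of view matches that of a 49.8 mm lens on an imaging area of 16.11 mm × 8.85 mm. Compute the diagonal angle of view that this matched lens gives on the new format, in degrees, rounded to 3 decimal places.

20.893°

Equal long-edge AOV ⇒ f₂ = f₁ · 49.33/16.11 = 49.8 × 3.06207 ≈ 152.4912 mm.
Sensor diagonal = √(49.33² + 26.99²) = √3161.9090 ≈ 56.2309 mm.
Diagonal AOV on the new format = 2·arctan(56.2309 / (2 × 152.4912)) = 2·arctan(0.18437) ≈ 20.8931°.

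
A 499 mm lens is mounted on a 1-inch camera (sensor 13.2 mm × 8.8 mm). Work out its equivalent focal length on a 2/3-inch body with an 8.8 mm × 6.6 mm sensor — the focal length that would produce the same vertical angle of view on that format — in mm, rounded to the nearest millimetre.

Equal angle of view means equal height/f ratio, so f₂ = f₁ · (height₂/height₁) = 499 × 6.6/8.8.
f₂ = 499 × 0.75000 ≈ 374.250 mm.

374 mm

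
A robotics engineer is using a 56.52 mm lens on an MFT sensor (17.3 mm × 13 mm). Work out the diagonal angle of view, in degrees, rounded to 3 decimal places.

Sensor diagonal = √(17.3² + 13²) = √468.2900 ≈ 21.6400 mm.
Angle of view α = 2·arctan(d/2f) with d = 21.6400 mm and f = 56.52 mm.
d/2f = 0.19144; arctan(0.19144) ≈ 10.8374°, so α ≈ 21.6748°.

21.675°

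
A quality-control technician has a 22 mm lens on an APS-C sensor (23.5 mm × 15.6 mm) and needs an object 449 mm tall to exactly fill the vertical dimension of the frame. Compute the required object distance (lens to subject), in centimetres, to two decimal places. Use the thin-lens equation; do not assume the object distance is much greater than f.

Magnification m = h/W = dᵢ/dₒ; combined with 1/f = 1/dₒ + 1/dᵢ this gives dₒ = f·(1 + W/h).
dₒ = 22 mm × (1 + 449/15.6) = 22 × 29.7821 ≈ 655.205 mm = 65.5205 cm.

65.52 cm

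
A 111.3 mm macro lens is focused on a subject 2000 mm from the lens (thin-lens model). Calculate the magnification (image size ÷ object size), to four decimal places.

Thin lens: 1/f = 1/dₒ + 1/dᵢ → 1/dᵢ = 1/111.3 − 1/2000 = 0.0084847 mm⁻¹, so dᵢ ≈ 117.8588 mm.
Magnification m = dᵢ/dₒ = 117.8588/2000 ≈ 0.05893.

0.0589×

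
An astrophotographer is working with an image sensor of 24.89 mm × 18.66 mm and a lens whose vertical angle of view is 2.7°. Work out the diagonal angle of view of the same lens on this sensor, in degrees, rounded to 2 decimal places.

From the vertical AOV: f = 18.66 / (2·tan(1.35°)) = 18.66 / 0.04713 ≈ 395.9042 mm.
Sensor diagonal = √(24.89² + 18.66²) = √967.7077 ≈ 31.1080 mm.
Diagonal AOV = 2·arctan(31.1080 / (2 × 395.9042)) = 2·arctan(0.03929) ≈ 4.4997°.

4.50°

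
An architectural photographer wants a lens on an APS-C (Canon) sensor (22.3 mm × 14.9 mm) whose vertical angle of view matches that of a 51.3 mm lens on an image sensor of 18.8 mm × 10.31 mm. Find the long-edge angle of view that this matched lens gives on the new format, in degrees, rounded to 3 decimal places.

Equal vertical AOV ⇒ f₂ = f₁ · 14.9/10.31 = 51.3 × 1.44520 ≈ 74.1387 mm.
Long-edge AOV on the new format = 2·arctan(22.3 / (2 × 74.1387)) = 2·arctan(0.15039) ≈ 17.1057°.

17.106°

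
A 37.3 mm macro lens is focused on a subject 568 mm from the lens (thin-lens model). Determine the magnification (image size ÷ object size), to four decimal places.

Thin lens: 1/f = 1/dₒ + 1/dᵢ → 1/dᵢ = 1/37.3 − 1/568 = 0.0250491 mm⁻¹, so dᵢ ≈ 39.9216 mm.
Magnification m = dᵢ/dₒ = 39.9216/568 ≈ 0.07028.

0.0703×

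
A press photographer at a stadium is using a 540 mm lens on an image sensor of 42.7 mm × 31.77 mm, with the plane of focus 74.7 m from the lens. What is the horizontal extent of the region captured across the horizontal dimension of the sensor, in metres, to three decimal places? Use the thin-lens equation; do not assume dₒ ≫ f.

5.864 m

dₒ: 74.7 m = 74700 mm.
Similar triangles through the lens centre give W/dₒ = w/dᵢ; with 1/f = 1/dₒ + 1/dᵢ this gives W = w·(dₒ − f)/f.
W = 42.7 mm × (74700 − 540) / 540 = 42.7 × 137.3333 ≈ 5864.133 mm = 5.86413 m.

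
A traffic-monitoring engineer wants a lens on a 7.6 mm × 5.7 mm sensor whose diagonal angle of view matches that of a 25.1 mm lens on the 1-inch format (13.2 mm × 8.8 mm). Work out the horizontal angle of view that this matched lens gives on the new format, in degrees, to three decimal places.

28.376°

Sensor diagonal = √(13.2² + 8.8²) = √251.6800 ≈ 15.8644 mm.
Sensor diagonal = √(7.6² + 5.7²) = √90.2500 ≈ 9.5000 mm.
Equal diagonal AOV ⇒ f₂ = f₁ · 9.5000/15.8644 = 25.1 × 0.59882 ≈ 15.0305 mm.
Horizontal AOV on the new format = 2·arctan(7.6 / (2 × 15.0305)) = 2·arctan(0.25282) ≈ 28.3764°.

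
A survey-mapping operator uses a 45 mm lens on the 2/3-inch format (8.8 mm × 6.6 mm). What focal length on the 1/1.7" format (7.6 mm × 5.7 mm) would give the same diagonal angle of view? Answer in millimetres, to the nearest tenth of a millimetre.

38.9 mm

Sensor diagonal = √(8.8² + 6.6²) = √121.0000 ≈ 11.0000 mm.
Sensor diagonal = √(7.6² + 5.7²) = √90.2500 ≈ 9.5000 mm.
Equal angle of view means equal diagonal/f ratio, so f₂ = f₁ · (diagonal₂/diagonal₁) = 45 × 9.5000/11.0000.
f₂ = 45 × 0.86364 ≈ 38.864 mm.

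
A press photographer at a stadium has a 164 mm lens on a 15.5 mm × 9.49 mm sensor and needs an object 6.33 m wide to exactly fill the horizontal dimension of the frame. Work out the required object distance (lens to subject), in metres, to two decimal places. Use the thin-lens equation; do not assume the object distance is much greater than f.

67.14 m

W: 6.33 m = 6330 mm.
Magnification m = w/W = dᵢ/dₒ; combined with 1/f = 1/dₒ + 1/dᵢ this gives dₒ = f·(1 + W/w).
dₒ = 164 mm × (1 + 6330/15.5) = 164 × 409.3871 ≈ 67139.484 mm = 67.1395 m.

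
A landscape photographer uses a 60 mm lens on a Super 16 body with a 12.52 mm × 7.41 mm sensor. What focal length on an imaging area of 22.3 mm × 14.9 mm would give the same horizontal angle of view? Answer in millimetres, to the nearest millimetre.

107 mm

Equal angle of view means equal width/f ratio, so f₂ = f₁ · (width₂/width₁) = 60 × 22.3/12.52.
f₂ = 60 × 1.78115 ≈ 106.869 mm.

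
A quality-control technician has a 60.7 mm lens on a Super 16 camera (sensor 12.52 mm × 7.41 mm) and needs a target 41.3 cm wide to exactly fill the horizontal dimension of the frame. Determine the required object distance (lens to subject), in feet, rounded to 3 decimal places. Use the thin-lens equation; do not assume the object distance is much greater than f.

6.768 ft

W: 41.3 cm = 413 mm.
Magnification m = w/W = dᵢ/dₒ; combined with 1/f = 1/dₒ + 1/dᵢ this gives dₒ = f·(1 + W/w).
dₒ = 60.7 mm × (1 + 413/12.52) = 60.7 × 33.9872 ≈ 2063.024 mm = 2063.024/304.8 ft = 6.76845 ft.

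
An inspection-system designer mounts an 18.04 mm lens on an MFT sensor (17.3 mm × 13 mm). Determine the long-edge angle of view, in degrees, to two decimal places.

Angle of view α = 2·arctan(w/2f) with w = 17.3 mm and f = 18.04 mm.
w/2f = 0.47949; arctan(0.47949) ≈ 25.6173°, so α ≈ 51.2345°.

51.23°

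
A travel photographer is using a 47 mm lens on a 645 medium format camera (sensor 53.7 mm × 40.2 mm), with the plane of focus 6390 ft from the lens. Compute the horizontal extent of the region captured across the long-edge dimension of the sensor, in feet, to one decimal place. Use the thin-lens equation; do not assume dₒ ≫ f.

dₒ: 6390 ft × 304.8 mm/ft = 1947671.94 mm.
Similar triangles through the lens centre give W/dₒ = w/dᵢ; with 1/f = 1/dₒ + 1/dᵢ this gives W = w·(dₒ − f)/f.
W = 53.7 mm × (1.94767e+06 − 47) / 47 = 53.7 × 41438.8285 ≈ 2225265.088 mm = 2225265.088/304.8 ft = 7300.74 ft.

7300.7 ft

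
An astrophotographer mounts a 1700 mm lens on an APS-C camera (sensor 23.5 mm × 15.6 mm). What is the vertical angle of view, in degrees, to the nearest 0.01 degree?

Angle of view α = 2·arctan(h/2f) with h = 15.6 mm and f = 1700 mm.
h/2f = 0.00459; arctan(0.00459) ≈ 0.2629°, so α ≈ 0.5258°.

0.53°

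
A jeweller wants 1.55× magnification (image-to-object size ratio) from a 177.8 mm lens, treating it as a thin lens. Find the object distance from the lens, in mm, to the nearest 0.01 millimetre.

292.51 mm

With m = dᵢ/dₒ and 1/f = 1/dₒ + 1/dᵢ, substituting dᵢ = m·dₒ gives 1/f = (1 + 1/m)/dₒ, hence dₒ = f·(1 + 1/m).
dₒ = 177.8 × (1 + 1/1.55) = 177.8 × 1.64516 ≈ 292.510 mm.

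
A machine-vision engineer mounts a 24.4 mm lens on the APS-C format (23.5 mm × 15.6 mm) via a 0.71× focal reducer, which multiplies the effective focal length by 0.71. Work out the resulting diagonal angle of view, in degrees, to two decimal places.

78.30°

Effective focal length f = 24.4 × 0.71 = 17.324 mm.
Sensor diagonal = √(23.5² + 15.6²) = √795.6100 ≈ 28.2066 mm.
α = 2·arctan(28.207 / (2 × 17.324)) = 2·arctan(0.81409) ≈ 78.2973°.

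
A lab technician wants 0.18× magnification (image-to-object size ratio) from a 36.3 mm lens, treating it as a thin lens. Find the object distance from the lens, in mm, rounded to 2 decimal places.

237.97 mm

With m = dᵢ/dₒ and 1/f = 1/dₒ + 1/dᵢ, substituting dᵢ = m·dₒ gives 1/f = (1 + 1/m)/dₒ, hence dₒ = f·(1 + 1/m).
dₒ = 36.3 × (1 + 1/0.18) = 36.3 × 6.55556 ≈ 237.967 mm.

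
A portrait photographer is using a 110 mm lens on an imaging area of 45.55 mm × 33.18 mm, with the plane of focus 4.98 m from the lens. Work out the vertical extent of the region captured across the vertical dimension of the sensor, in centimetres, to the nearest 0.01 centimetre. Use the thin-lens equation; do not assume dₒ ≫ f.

146.90 cm

dₒ: 4.98 m = 4980 mm.
Similar triangles through the lens centre give W/dₒ = h/dᵢ; with 1/f = 1/dₒ + 1/dᵢ this gives W = h·(dₒ − f)/f.
W = 33.18 mm × (4980 − 110) / 110 = 33.18 × 44.2727 ≈ 1468.969 mm = 146.897 cm.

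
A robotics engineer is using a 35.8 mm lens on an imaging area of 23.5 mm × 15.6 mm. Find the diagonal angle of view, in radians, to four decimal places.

0.7506 rad

Sensor diagonal = √(23.5² + 15.6²) = √795.6100 ≈ 28.2066 mm.
Angle of view α = 2·arctan(d/2f) with d = 28.2066 mm and f = 35.8 mm.
d/2f = 0.39395; arctan(0.39395) ≈ 0.3753 rad, so α ≈ 0.7506 rad.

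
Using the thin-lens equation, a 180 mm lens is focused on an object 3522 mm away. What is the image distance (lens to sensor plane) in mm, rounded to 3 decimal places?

189.695 mm

1/dᵢ = 1/f − 1/dₒ = 1/180 − 1/3522 = 0.0052716 mm⁻¹.
dᵢ = 1/0.0052716 ≈ 189.6948 mm.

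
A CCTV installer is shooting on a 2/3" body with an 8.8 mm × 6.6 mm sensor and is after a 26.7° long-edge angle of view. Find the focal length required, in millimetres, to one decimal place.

18.5 mm

From α = 2·arctan(w/2f) we get f = w / (2·tan(α/2)).
With w = 8.8 mm and α/2 = 13.35°, tan(α/2) ≈ 0.23731, so f ≈ 8.8 / 0.47462 ≈ 18.5410 mm.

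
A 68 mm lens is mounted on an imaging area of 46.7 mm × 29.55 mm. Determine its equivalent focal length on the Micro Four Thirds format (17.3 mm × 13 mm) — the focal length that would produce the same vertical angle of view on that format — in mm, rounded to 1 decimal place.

29.9 mm

Equal angle of view means equal height/f ratio, so f₂ = f₁ · (height₂/height₁) = 68 × 13/29.55.
f₂ = 68 × 0.43993 ≈ 29.915 mm.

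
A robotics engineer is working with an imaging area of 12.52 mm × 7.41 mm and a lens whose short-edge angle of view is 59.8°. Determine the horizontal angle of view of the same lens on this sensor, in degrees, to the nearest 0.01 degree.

88.35°

From the short-edge AOV: f = 7.41 / (2·tan(29.9°)) = 7.41 / 1.15005 ≈ 6.4432 mm.
Horizontal AOV = 2·arctan(12.52 / (2 × 6.4432)) = 2·arctan(0.97157) ≈ 88.3476°.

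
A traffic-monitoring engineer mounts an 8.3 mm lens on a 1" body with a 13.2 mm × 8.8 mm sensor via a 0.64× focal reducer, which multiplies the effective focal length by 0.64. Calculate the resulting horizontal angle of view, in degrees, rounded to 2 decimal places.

102.34°

Effective focal length f = 8.3 × 0.64 = 5.312 mm.
α = 2·arctan(13.2 / (2 × 5.312)) = 2·arctan(1.24247) ≈ 102.3424°.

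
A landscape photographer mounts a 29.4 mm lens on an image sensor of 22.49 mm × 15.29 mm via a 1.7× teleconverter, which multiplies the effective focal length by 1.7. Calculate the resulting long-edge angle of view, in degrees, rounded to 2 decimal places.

25.36°

Effective focal length f = 29.4 × 1.7 = 49.98 mm.
α = 2·arctan(22.49 / (2 × 49.98)) = 2·arctan(0.22499) ≈ 25.3597°.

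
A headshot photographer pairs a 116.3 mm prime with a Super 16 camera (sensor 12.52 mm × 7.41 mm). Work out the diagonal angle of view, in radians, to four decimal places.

0.1249 rad

Sensor diagonal = √(12.52² + 7.41²) = √211.6585 ≈ 14.5485 mm.
Angle of view α = 2·arctan(d/2f) with d = 14.5485 mm and f = 116.3 mm.
d/2f = 0.06255; arctan(0.06255) ≈ 0.0625 rad, so α ≈ 0.1249 rad.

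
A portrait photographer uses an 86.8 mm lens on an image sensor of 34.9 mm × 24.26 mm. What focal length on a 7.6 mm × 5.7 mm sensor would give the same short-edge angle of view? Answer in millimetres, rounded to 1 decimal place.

Equal angle of view means equal height/f ratio, so f₂ = f₁ · (height₂/height₁) = 86.8 × 5.7/24.26.
f₂ = 86.8 × 0.23495 ≈ 20.394 mm.

20.4 mm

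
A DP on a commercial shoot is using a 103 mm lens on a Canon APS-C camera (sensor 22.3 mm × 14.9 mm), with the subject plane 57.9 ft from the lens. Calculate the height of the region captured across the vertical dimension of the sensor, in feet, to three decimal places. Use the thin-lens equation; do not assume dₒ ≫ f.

8.327 ft

dₒ: 57.9 ft × 304.8 mm/ft = 17647.92 mm.
Similar triangles through the lens centre give W/dₒ = h/dᵢ; with 1/f = 1/dₒ + 1/dᵢ this gives W = h·(dₒ − f)/f.
W = 14.9 mm × (17647.9 − 103) / 103 = 14.9 × 170.3390 ≈ 2538.051 mm = 2538.051/304.8 ft = 8.32694 ft.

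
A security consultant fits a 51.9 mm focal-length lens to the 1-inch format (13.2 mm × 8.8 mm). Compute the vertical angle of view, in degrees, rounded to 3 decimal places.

Angle of view α = 2·arctan(h/2f) with h = 8.8 mm and f = 51.9 mm.
h/2f = 0.08478; arctan(0.08478) ≈ 4.8459°, so α ≈ 9.6917°.

9.692°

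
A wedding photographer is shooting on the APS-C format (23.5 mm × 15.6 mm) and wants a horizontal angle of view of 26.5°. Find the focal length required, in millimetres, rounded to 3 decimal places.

49.900 mm

From α = 2·arctan(w/2f) we get f = w / (2·tan(α/2)).
With w = 23.5 mm and α/2 = 13.25°, tan(α/2) ≈ 0.23547, so f ≈ 23.5 / 0.47094 ≈ 49.9005 mm.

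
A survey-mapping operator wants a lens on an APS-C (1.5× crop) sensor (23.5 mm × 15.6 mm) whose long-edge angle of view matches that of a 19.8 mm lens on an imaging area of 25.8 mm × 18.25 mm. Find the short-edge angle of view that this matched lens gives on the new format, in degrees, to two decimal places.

Equal long-edge AOV ⇒ f₂ = f₁ · 23.5/25.8 = 19.8 × 0.91085 ≈ 18.0349 mm.
Short-edge AOV on the new format = 2·arctan(15.6 / (2 × 18.0349)) = 2·arctan(0.43250) ≈ 46.7765°.

46.78°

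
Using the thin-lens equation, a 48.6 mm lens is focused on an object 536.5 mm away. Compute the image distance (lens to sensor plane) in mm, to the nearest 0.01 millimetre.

1/dᵢ = 1/f − 1/dₒ = 1/48.6 − 1/536.5 = 0.0187122 mm⁻¹.
dᵢ = 1/0.0187122 ≈ 53.4411 mm.

53.44 mm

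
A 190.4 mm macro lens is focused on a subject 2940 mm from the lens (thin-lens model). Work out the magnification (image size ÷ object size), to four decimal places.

Thin lens: 1/f = 1/dₒ + 1/dᵢ → 1/dᵢ = 1/190.4 − 1/2940 = 0.0049120 mm⁻¹, so dᵢ ≈ 203.5845 mm.
Magnification m = dᵢ/dₒ = 203.5845/2940 ≈ 0.06925.

0.0692×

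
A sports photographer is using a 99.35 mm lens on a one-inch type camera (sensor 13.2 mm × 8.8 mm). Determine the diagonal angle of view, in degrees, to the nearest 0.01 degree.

9.13°

Sensor diagonal = √(13.2² + 8.8²) = √251.6800 ≈ 15.8644 mm.
Angle of view α = 2·arctan(d/2f) with d = 15.8644 mm and f = 99.35 mm.
d/2f = 0.07984; arctan(0.07984) ≈ 4.5649°, so α ≈ 9.1297°.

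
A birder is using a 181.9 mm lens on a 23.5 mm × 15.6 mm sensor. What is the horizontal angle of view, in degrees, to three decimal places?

Angle of view α = 2·arctan(w/2f) with w = 23.5 mm and f = 181.9 mm.
w/2f = 0.06460; arctan(0.06460) ≈ 3.6959°, so α ≈ 7.3919°.

7.392°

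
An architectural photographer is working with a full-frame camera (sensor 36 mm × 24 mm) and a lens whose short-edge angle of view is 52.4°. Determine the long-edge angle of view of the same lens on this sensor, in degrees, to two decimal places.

72.86°

From the short-edge AOV: f = 24 / (2·tan(26.2°)) = 24 / 0.98412 ≈ 24.3872 mm.
Long-edge AOV = 2·arctan(36 / (2 × 24.3872)) = 2·arctan(0.73809) ≈ 72.8614°.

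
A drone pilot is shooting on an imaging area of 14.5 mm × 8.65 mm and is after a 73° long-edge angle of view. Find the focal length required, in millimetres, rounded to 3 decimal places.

From α = 2·arctan(w/2f) we get f = w / (2·tan(α/2)).
With w = 14.5 mm and α/2 = 36.5°, tan(α/2) ≈ 0.73996, so f ≈ 14.5 / 1.47992 ≈ 9.7978 mm.

9.798 mm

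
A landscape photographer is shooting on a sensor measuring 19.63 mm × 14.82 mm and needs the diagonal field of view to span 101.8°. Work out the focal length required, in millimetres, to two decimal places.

9.99 mm

Sensor diagonal = √(19.63² + 14.82²) = √604.9693 ≈ 24.5961 mm.
From α = 2·arctan(d/2f) we get f = d / (2·tan(α/2)).
With d = 24.5961 mm and α/2 = 50.9°, tan(α/2) ≈ 1.23050, so f ≈ 24.5961 / 2.46100 ≈ 9.9944 mm.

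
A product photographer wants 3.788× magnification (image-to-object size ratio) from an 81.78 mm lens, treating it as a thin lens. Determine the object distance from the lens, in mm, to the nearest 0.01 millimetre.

103.37 mm

With m = dᵢ/dₒ and 1/f = 1/dₒ + 1/dᵢ, substituting dᵢ = m·dₒ gives 1/f = (1 + 1/m)/dₒ, hence dₒ = f·(1 + 1/m).
dₒ = 81.78 × (1 + 1/3.788) = 81.78 × 1.26399 ≈ 103.369 mm.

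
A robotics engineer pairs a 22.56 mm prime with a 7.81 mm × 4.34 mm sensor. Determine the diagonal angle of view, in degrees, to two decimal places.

22.40°

Sensor diagonal = √(7.81² + 4.34²) = √79.8317 ≈ 8.9349 mm.
Angle of view α = 2·arctan(d/2f) with d = 8.9349 mm and f = 22.56 mm.
d/2f = 0.19802; arctan(0.19802) ≈ 11.2010°, so α ≈ 22.4021°.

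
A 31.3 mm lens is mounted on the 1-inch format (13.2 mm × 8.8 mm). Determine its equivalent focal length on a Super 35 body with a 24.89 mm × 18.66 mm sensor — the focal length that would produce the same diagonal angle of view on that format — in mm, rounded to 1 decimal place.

Sensor diagonal = √(13.2² + 8.8²) = √251.6800 ≈ 15.8644 mm.
Sensor diagonal = √(24.89² + 18.66²) = √967.7077 ≈ 31.1080 mm.
Equal angle of view means equal diagonal/f ratio, so f₂ = f₁ · (diagonal₂/diagonal₁) = 31.3 × 31.1080/15.8644.
f₂ = 31.3 × 1.96087 ≈ 61.375 mm.

61.4 mm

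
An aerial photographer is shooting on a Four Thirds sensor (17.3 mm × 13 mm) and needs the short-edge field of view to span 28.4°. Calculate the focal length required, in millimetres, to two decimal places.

25.69 mm

From α = 2·arctan(h/2f) we get f = h / (2·tan(α/2)).
With h = 13 mm and α/2 = 14.2°, tan(α/2) ≈ 0.25304, so f ≈ 13 / 0.50608 ≈ 25.6877 mm.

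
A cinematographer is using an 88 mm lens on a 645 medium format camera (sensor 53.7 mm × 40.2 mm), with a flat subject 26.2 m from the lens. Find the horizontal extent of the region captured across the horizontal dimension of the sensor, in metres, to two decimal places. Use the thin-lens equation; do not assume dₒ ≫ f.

dₒ: 26.2 m = 26200 mm.
Similar triangles through the lens centre give W/dₒ = w/dᵢ; with 1/f = 1/dₒ + 1/dᵢ this gives W = w·(dₒ − f)/f.
W = 53.7 mm × (26200 − 88) / 88 = 53.7 × 296.7273 ≈ 15934.255 mm = 15.9343 m.

15.93 m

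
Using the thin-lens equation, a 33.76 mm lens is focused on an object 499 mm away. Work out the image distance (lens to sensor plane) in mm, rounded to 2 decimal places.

36.21 mm

1/dᵢ = 1/f − 1/dₒ = 1/33.76 − 1/499 = 0.0276168 mm⁻¹.
dᵢ = 1/0.0276168 ≈ 36.2098 mm.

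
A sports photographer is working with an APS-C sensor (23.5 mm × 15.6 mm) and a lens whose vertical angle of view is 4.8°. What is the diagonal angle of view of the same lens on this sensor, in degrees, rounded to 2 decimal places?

8.67°

From the vertical AOV: f = 15.6 / (2·tan(2.4°)) = 15.6 / 0.08382 ≈ 186.1024 mm.
Sensor diagonal = √(23.5² + 15.6²) = √795.6100 ≈ 28.2066 mm.
Diagonal AOV = 2·arctan(28.2066 / (2 × 186.1024)) = 2·arctan(0.07578) ≈ 8.6675°.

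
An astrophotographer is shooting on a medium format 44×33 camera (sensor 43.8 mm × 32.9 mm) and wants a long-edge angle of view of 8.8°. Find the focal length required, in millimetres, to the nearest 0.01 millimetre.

284.62 mm

From α = 2·arctan(w/2f) we get f = w / (2·tan(α/2)).
With w = 43.8 mm and α/2 = 4.4°, tan(α/2) ≈ 0.07695, so f ≈ 43.8 / 0.15389 ≈ 284.6159 mm.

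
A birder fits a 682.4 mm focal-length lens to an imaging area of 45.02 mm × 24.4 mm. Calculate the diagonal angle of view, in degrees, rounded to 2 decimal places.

4.30°

Sensor diagonal = √(45.02² + 24.4²) = √2622.1604 ≈ 51.2070 mm.
Angle of view α = 2·arctan(d/2f) with d = 51.2070 mm and f = 682.4 mm.
d/2f = 0.03752; arctan(0.03752) ≈ 2.1487°, so α ≈ 4.2974°.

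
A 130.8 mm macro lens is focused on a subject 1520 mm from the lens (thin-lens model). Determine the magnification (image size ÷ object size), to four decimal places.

0.0942×

Thin lens: 1/f = 1/dₒ + 1/dᵢ → 1/dᵢ = 1/130.8 − 1/1520 = 0.0069874 mm⁻¹, so dᵢ ≈ 143.1155 mm.
Magnification m = dᵢ/dₒ = 143.1155/1520 ≈ 0.09415.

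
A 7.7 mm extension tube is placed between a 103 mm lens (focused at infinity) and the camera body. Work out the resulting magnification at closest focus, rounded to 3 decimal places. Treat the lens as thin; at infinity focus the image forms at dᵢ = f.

The tube moves the image plane from f to f + e, so dᵢ = 103 + 7.7 = 110.7 mm. Focus is achieved when 1/f = 1/dₒ + 1/dᵢ, giving dₒ = 1/(1/f − 1/(f+e)).
Magnification m = dᵢ/dₒ = (f+e)·(1/f − 1/(f+e)) = e/f = 7.7/103 ≈ 0.0748.

0.075×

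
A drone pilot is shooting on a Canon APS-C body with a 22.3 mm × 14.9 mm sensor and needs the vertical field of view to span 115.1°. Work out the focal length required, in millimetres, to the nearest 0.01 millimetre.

4.74 mm

From α = 2·arctan(h/2f) we get f = h / (2·tan(α/2)).
With h = 14.9 mm and α/2 = 57.55°, tan(α/2) ≈ 1.57271, so f ≈ 14.9 / 3.14543 ≈ 4.7370 mm.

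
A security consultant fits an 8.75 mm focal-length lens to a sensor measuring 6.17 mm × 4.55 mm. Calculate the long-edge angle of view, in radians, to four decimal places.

0.6779 rad

Angle of view α = 2·arctan(w/2f) with w = 6.17 mm and f = 8.75 mm.
w/2f = 0.35257; arctan(0.35257) ≈ 0.3390 rad, so α ≈ 0.6779 rad.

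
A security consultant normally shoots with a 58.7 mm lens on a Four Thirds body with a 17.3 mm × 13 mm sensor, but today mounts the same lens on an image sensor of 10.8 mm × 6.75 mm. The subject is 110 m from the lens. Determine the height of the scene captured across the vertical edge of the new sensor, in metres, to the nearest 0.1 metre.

The focal length stays 58.7 mm; the relevant sensor dimension is now h = 6.75 mm. Object distance dₒ = 110 m = 110000 mm.
Thin-lens field height W = h·(dₒ − f)/f = 6.75 × (110000 − 58.7)/58.7 ≈ 12642.313 mm = 12.6423 m.

12.6 m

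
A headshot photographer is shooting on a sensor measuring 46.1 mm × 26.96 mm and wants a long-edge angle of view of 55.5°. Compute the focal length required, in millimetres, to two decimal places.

From α = 2·arctan(w/2f) we get f = w / (2·tan(α/2)).
With w = 46.1 mm and α/2 = 27.75°, tan(α/2) ≈ 0.52613, so f ≈ 46.1 / 1.05225 ≈ 43.8108 mm.

43.81 mm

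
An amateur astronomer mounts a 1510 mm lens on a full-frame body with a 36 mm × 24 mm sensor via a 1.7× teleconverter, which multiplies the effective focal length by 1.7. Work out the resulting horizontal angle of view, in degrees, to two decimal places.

Effective focal length f = 1510 × 1.7 = 2567 mm.
α = 2·arctan(36 / (2 × 2567)) = 2·arctan(0.00701) ≈ 0.8035°.

0.80°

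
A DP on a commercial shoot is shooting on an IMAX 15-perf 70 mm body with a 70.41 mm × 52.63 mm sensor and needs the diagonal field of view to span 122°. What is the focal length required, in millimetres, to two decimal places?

Sensor diagonal = √(70.41² + 52.63²) = √7727.4850 ≈ 87.9061 mm.
From α = 2·arctan(d/2f) we get f = d / (2·tan(α/2)).
With d = 87.9061 mm and α/2 = 61°, tan(α/2) ≈ 1.80405, so f ≈ 87.9061 / 3.60810 ≈ 24.3636 mm.

24.36 mm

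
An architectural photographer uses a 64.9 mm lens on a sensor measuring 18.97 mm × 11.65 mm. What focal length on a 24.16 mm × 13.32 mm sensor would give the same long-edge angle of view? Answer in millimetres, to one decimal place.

82.7 mm

Equal angle of view means equal width/f ratio, so f₂ = f₁ · (width₂/width₁) = 64.9 × 24.16/18.97.
f₂ = 64.9 × 1.27359 ≈ 82.656 mm.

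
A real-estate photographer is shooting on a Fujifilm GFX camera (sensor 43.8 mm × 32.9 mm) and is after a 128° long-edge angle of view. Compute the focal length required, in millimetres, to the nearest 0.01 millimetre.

From α = 2·arctan(w/2f) we get f = w / (2·tan(α/2)).
With w = 43.8 mm and α/2 = 64°, tan(α/2) ≈ 2.05030, so f ≈ 43.8 / 4.10061 ≈ 10.6813 mm.

10.68 mm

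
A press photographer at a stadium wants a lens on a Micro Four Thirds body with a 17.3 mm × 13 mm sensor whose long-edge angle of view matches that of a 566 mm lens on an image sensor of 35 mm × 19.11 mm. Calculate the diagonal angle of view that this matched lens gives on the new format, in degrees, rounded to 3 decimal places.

4.430°

Equal long-edge AOV ⇒ f₂ = f₁ · 17.3/35 = 566 × 0.49429 ≈ 279.7657 mm.
Sensor diagonal = √(17.3² + 13²) = √468.2900 ≈ 21.6400 mm.
Diagonal AOV on the new format = 2·arctan(21.6400 / (2 × 279.7657)) = 2·arctan(0.03868) ≈ 4.4296°.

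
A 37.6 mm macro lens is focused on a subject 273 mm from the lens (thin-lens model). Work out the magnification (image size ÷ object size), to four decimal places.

Thin lens: 1/f = 1/dₒ + 1/dᵢ → 1/dᵢ = 1/37.6 − 1/273 = 0.0229327 mm⁻¹, so dᵢ ≈ 43.6058 mm.
Magnification m = dᵢ/dₒ = 43.6058/273 ≈ 0.15973.

0.1597×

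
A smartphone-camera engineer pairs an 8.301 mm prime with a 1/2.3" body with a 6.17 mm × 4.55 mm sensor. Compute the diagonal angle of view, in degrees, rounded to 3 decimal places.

49.572°

Sensor diagonal = √(6.17² + 4.55²) = √58.7714 ≈ 7.6663 mm.
Angle of view α = 2·arctan(d/2f) with d = 7.6663 mm and f = 8.301 mm.
d/2f = 0.46177; arctan(0.46177) ≈ 24.7859°, so α ≈ 49.5718°.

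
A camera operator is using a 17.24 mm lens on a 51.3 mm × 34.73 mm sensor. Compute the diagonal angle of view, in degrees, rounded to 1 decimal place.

121.8°

Sensor diagonal = √(51.3² + 34.73²) = √3837.8629 ≈ 61.9505 mm.
Angle of view α = 2·arctan(d/2f) with d = 61.9505 mm and f = 17.24 mm.
d/2f = 1.79671; arctan(1.79671) ≈ 60.9008°, so α ≈ 121.8017°.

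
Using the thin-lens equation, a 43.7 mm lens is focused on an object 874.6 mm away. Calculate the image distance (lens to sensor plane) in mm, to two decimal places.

46.00 mm

1/dᵢ = 1/f − 1/dₒ = 1/43.7 − 1/874.6 = 0.0217399 mm⁻¹.
dᵢ = 1/0.0217399 ≈ 45.9983 mm.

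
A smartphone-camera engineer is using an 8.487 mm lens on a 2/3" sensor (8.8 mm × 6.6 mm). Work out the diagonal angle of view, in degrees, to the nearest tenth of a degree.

Sensor diagonal = √(8.8² + 6.6²) = √121.0000 ≈ 11.0000 mm.
Angle of view α = 2·arctan(d/2f) with d = 11.0000 mm and f = 8.487 mm.
d/2f = 0.64805; arctan(0.64805) ≈ 32.9453°, so α ≈ 65.8905°.

65.9°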